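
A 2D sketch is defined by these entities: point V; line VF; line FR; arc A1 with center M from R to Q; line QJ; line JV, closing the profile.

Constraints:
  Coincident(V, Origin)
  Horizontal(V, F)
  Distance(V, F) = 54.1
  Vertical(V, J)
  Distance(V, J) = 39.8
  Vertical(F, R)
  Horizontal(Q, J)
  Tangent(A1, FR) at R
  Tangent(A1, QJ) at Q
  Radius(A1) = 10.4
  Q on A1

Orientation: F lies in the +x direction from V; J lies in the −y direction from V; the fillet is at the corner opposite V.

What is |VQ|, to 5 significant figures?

59.108

V is at the origin; VF is horizontal with |VF| = 54.1 and F on the +x side, so F = (54.100, 0.0000). V and J share the same x with |VJ| = 39.8 and J on the −y side, so J = (0.0000, -39.800). The virtual corner opposite V is at (54.100, -39.800). Since A1 is tangent to FR there, MR ⟂ FR and since A1 is tangent to QJ there, MQ ⟂ QJ, with radius 10.4, so the center M sits 10.4 in from both sides at M = (43.700, -29.400). That places the tangent points at R = (54.100, -29.400) on FR and Q = (43.700, -39.800) on QJ. Then |VQ| = |Q − V| = 59.108.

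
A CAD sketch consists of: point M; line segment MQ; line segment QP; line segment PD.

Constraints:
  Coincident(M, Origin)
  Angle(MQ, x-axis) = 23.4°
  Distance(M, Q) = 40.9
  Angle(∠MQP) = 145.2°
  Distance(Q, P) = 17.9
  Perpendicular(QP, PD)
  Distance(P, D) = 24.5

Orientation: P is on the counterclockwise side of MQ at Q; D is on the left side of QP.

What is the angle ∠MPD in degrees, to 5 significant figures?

65.611°

∠MQP = 145.2°, so QP runs at 23.4° + (180° − 145.2°) = 58.200° from the x-axis; with |QP| = 17.9, P = Q + 17.9·(cos 58.200°, sin 58.200°) = (46.969, 31.456). QP ⟂ PD; with |PD| = 24.5 on the left of QP, D = P + 24.5·(-0.84989, 0.52696) = (26.146, 44.367). Then cos ∠MPD = PM·PD / (|PM||PD|), giving 65.611°.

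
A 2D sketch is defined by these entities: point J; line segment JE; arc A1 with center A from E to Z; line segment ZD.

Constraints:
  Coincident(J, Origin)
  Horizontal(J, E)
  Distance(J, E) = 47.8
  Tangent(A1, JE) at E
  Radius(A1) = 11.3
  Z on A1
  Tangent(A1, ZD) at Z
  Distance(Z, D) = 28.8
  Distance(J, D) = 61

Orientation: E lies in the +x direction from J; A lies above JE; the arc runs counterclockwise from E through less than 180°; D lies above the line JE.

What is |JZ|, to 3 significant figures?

60.1

J is at the origin; JE is horizontal with |JE| = 47.8 and E on the +x side, so E = (47.8, 0.00). Tangency of A1 to JE means the radius AE is perpendicular to JE, so A = E + (0, 11.3) = (47.8, 11.3). Since AZ ⟂ ZD (tangency), |AD| = √(11.3² + 28.8²) = 30.9 regardless of where Z sits on A1. So D lies on both circle(J, 61.0) and circle(A, 30.9); the above-JE intersection is D = (44.2, 42.0). Z is the foot of the tangent from D: Z = (57.8, 16.6).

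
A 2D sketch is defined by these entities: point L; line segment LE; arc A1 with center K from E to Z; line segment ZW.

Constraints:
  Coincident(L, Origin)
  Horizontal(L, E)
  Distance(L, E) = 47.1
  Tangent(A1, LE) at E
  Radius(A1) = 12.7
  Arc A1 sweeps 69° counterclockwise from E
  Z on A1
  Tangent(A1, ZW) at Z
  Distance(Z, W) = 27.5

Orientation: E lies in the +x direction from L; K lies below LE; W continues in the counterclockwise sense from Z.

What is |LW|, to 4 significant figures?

42.29

L is at the origin; L and E share the same y with |LE| = 47.1 and E on the +x side, so E = (47.10, 0.000). Tangency of A1 to LE means the radius KE is perpendicular to LE, so K = E + (0, -12.7) = (47.10, -12.70). On A1, E sits at bearing 90° from K; a 69° counterclockwise sweep puts Z at bearing 159°, so Z = K + 12.7·(cos 159°, sin 159°) = (35.24, -8.149). A1 meets ZW tangentially, so KZ is at right angles to ZW, so ZW runs along (−sin 159°, cos 159°); with |ZW| = 27.5, W = (25.39, -33.82). Then |LW| = |W − L| = 42.29.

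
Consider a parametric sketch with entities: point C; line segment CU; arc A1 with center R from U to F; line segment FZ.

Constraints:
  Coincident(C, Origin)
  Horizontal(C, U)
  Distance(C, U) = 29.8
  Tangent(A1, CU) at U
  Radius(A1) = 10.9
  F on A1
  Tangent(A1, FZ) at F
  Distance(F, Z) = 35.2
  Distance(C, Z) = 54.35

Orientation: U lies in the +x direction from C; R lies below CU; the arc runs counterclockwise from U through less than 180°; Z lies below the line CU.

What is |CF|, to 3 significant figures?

23.2

Checks: |RF| = 10.90 ✓; ∠(RF, FZ) = 90.00° ✓; |FZ| = 35.20 ✓; |CZ| = 54.35 ✓.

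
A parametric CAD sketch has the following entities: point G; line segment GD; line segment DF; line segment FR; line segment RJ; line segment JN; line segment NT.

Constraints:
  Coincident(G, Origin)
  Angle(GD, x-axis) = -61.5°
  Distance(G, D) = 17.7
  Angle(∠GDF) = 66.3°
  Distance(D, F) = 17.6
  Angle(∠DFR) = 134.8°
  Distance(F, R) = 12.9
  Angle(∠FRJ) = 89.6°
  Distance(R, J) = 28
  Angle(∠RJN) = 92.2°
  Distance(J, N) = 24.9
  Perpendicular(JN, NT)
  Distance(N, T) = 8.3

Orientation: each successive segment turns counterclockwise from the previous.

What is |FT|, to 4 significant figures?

23.97

G is at the origin; GD runs at -61.5° with length 17.7, so D = (8.446, -15.56). ∠GDF = 66.3° gives DF at 52.20° from the x-axis; with |DF| = 17.6, F = (19.23, -1.648). ∠DFR = 134.8° gives FR at 97.40° from the x-axis; with |FR| = 12.9, R = (17.57, 11.14). ∠FRJ = 89.6° gives RJ at -172.2° from the x-axis; with |RJ| = 28.0, J = (-10.17, 7.344). ∠RJN = 92.2° gives JN at -84.40° from the x-axis; with |JN| = 24.9, N = (-7.740, -17.44). JN ⟂ NT, so NT runs at 5.600°; with |NT| = 8.3, T = (0.5207, -16.63). Then |FT| = |T − F| = 23.97.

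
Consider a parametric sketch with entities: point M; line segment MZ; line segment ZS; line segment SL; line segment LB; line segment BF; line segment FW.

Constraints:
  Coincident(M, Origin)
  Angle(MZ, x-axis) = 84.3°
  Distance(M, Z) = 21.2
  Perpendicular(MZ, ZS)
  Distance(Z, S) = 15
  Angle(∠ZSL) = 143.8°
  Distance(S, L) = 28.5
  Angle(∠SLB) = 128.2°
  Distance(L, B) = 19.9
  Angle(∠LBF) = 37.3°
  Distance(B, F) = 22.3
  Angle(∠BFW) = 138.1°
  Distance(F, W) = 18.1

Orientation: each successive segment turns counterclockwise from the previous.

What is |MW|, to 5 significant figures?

32.208

M is at the origin; MZ runs at 84.3° with length 21.2, so Z = (2.1056, 21.095). The perpendicularity gives ZS at right angles to MZ, so ZS runs at 174.30°; with |ZS| = 15.0, S = (-12.820, 22.585). ∠ZSL = 143.8° gives SL at -149.50° from the x-axis; with |SL| = 28.5, L = (-37.377, 8.1201). ∠SLB = 128.2° gives LB at -97.700° from the x-axis; with |LB| = 19.9, B = (-40.043, -11.600). ∠LBF = 37.3° gives BF at 45.000° from the x-axis; with |BF| = 22.3, F = (-24.275, 4.1680). ∠BFW = 138.1° gives FW at 86.900° from the x-axis; with |FW| = 18.1, W = (-23.296, 22.242). Then |MW| = |W − M| = 32.208.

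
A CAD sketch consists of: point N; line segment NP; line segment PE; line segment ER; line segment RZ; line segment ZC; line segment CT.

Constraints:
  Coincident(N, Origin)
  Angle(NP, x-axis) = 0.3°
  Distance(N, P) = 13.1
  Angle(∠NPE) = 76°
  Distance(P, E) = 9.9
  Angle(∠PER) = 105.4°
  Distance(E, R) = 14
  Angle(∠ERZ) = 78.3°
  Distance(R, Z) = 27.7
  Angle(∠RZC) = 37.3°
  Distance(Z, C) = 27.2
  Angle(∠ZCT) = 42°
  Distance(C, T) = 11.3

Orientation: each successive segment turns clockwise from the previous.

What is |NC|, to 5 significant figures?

15.631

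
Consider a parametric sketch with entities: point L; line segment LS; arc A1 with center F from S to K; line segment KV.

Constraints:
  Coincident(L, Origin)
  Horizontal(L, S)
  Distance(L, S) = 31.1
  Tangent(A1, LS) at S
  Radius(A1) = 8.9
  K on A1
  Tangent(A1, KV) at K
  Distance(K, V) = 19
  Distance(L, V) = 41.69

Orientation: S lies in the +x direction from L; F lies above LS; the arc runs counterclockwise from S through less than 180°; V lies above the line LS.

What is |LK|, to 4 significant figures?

41.03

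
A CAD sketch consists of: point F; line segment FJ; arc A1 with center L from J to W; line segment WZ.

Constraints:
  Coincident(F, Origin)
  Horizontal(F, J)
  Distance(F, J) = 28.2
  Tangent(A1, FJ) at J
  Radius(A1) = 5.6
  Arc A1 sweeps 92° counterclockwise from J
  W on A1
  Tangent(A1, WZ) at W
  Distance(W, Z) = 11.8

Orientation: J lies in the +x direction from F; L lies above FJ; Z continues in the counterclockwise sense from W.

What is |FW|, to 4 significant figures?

34.29

F is at the origin; F and J share the same y with |FJ| = 28.2 and J on the +x side, so J = (28.20, 0.000). Since A1 is tangent to FJ there, LJ ⟂ FJ, so L = J + (0, 5.6) = (28.20, 5.600). On A1, J sits at bearing -90° from L; a 92° counterclockwise sweep puts W at bearing 2°, so W = L + 5.6·(cos 2°, sin 2°) = (33.80, 5.795). Then |FW| = |W − F| = 34.29.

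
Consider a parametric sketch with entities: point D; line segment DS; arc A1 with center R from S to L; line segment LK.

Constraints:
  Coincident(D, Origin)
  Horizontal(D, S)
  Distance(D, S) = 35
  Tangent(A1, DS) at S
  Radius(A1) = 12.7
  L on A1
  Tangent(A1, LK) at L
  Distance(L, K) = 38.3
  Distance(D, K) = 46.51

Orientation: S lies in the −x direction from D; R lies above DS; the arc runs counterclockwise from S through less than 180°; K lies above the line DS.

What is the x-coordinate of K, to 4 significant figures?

-11.05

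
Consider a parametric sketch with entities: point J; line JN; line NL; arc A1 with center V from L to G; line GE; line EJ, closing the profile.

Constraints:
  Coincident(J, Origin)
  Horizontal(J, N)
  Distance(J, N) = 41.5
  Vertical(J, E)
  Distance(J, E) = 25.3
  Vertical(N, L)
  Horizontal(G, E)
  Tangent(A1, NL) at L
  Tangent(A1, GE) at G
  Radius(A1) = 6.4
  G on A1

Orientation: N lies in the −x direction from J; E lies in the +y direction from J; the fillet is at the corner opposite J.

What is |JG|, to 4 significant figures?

43.27

The virtual corner opposite J is at (-41.50, 25.30). Tangency of A1 to NL means the radius VL is perpendicular to NL and A1 meets GE tangentially, so VG is at right angles to GE, with radius 6.4, so the center V sits 6.4 in from both sides at V = (-35.10, 18.90). That places the tangent points at L = (-41.50, 18.90) on NL and G = (-35.10, 25.30) on GE. Then |JG| = |G − J| = 43.27.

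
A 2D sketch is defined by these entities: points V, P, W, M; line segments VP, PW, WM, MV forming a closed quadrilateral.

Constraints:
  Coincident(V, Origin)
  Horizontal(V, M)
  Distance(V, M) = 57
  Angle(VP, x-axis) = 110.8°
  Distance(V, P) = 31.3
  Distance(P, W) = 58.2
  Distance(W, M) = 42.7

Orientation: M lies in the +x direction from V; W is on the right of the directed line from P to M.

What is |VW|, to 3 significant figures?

28.1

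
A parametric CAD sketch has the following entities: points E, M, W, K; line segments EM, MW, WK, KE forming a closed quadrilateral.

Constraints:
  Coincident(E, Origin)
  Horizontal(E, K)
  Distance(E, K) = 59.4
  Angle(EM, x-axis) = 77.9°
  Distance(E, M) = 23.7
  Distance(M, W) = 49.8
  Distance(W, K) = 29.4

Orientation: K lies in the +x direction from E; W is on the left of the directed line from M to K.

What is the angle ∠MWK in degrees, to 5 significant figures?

93.043°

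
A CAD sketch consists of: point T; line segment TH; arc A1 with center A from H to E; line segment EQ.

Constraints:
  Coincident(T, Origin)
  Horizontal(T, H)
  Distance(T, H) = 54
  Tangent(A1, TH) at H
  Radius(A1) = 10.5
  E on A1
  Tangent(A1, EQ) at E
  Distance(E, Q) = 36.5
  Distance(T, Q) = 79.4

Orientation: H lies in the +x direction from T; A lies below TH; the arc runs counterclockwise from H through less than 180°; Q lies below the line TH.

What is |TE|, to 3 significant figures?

47.7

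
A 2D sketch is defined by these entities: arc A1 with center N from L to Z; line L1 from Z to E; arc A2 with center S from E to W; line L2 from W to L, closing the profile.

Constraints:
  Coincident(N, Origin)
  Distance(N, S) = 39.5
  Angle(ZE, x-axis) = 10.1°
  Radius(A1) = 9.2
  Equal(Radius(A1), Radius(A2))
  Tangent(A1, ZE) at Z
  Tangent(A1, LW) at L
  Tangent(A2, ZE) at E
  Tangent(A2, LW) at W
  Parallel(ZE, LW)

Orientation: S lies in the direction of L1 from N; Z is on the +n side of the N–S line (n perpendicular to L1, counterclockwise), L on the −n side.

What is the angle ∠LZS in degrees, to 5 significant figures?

76.889°

N is at the origin and S lies 39.5 along u from N, so S = 39.5·u = (38.888, 6.9270). Tangency of A1 to both parallel lines with radius 9.2 puts Z and L at N ± 9.2·n: Z = (-1.6134, 9.0574), L = (1.6134, -9.0574). Then cos ∠LZS = ZL·ZS / (|ZL||ZS|), giving 76.889°.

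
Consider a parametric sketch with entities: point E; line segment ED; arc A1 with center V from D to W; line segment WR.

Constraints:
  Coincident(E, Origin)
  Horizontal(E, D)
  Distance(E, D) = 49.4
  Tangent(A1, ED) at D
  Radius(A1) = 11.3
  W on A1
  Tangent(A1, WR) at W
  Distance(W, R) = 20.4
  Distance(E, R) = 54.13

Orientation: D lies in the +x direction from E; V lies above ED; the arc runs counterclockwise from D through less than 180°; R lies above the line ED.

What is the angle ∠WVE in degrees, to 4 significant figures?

146.6°

Checks: |VD| = 11.30 ✓; |VW| = 11.30 ✓; ∠(VW, WR) = 90.00° ✓; |WR| = 20.40 ✓; |ER| = 54.13 ✓.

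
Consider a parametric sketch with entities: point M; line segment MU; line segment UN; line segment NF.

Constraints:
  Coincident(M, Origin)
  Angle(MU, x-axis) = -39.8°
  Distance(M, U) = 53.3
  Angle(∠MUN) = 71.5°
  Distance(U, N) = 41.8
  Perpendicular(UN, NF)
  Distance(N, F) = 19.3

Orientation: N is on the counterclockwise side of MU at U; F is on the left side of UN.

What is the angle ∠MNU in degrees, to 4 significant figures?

63.79°

M is at the origin; MU runs at -39.8° with length 53.3, so U = 53.3·(cos -39.8°, sin -39.8°) = (40.95, -34.12). ∠MUN = 71.5°, so UN runs at -39.8° + (180° − 71.5°) = 68.70° from the x-axis; with |UN| = 41.8, N = U + 41.8·(cos 68.70°, sin 68.70°) = (56.13, 4.827). Then cos ∠MNU = NM·NU / (|NM||NU|), giving 63.79°.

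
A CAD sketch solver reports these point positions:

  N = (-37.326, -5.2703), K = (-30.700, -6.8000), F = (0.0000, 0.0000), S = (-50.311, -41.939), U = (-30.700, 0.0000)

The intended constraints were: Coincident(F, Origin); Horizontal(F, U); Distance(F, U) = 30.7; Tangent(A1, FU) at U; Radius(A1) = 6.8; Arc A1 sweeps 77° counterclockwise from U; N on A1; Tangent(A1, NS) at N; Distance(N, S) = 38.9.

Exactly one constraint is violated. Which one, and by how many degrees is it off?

Tangent(A1, NS) at N — off by 6.50°.

F = (0.00, 0.00) ✓; F.y = 0.00, U.y = 0.00 ✓; |FU| = 30.70 ✓; ∠(KU, UF) = 90.00° ✓; |KU| = 6.800 ✓; bearing(K→N) − bearing(K→U) = 77.00° ✓; |KN| = 6.800 ✓; ∠(KN, NS) = 96.50° ✗; |NS| = 38.90 ✓.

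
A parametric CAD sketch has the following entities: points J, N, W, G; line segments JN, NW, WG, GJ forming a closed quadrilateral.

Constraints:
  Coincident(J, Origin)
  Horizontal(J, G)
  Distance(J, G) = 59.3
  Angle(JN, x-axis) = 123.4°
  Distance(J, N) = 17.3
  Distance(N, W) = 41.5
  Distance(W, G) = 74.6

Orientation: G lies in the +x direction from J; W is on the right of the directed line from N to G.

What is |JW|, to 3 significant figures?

28.9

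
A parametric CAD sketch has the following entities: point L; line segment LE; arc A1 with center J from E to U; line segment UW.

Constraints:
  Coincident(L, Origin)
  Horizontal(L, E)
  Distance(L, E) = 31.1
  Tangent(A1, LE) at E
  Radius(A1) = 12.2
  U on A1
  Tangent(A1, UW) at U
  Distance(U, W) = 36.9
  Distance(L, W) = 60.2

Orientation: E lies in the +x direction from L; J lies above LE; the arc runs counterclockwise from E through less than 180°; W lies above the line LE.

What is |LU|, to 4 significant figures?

45.58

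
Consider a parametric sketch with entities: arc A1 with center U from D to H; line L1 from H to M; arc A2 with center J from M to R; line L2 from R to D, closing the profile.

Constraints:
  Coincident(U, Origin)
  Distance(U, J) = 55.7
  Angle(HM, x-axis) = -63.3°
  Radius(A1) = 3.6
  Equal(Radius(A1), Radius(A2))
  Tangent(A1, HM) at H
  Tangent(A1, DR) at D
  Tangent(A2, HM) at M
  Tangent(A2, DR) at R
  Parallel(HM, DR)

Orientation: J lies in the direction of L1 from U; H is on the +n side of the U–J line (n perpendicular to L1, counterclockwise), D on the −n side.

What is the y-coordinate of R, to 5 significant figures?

-51.378

The slot axis is L1's direction at -63.3°, so u = (cos -63.3°, sin -63.3°) = (0.44932, -0.89337) and n = (−sin -63.3°, cos -63.3°) = (0.89337, 0.44932). U is at the origin and J lies 55.7 along u from U, so J = 55.7·u = (25.027, -49.761). Tangency of A1 to both parallel lines with radius 3.6 puts H and D at U ± 3.6·n: H = (3.2161, 1.6175), D = (-3.2161, -1.6175). Equal radii place M and R the same way about J: M = J + 3.6·n = (28.243, -48.143), R = J − 3.6·n = (21.811, -51.378). So R.y = -51.378.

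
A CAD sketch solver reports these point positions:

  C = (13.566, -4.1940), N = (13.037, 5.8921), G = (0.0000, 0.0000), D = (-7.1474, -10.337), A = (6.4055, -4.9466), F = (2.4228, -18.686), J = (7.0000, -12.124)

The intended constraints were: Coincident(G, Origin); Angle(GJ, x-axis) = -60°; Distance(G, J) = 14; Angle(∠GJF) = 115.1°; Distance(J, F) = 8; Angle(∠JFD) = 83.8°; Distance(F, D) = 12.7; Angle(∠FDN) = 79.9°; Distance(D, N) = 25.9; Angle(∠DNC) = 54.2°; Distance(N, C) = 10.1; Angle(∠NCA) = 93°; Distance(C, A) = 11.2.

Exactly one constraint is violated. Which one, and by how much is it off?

Distance(C, A) = 11.2 — off by 4.00.

G = (0.00, 0.00) ✓; GJ at -60.00° ✓; |GJ| = 14.00 ✓; ∠GJF = 115.1° ✓; |JF| = 8.001 ✓; ∠JFD = 83.80° ✓; |FD| = 12.70 ✓; ∠FDN = 79.90° ✓; |DN| = 25.90 ✓; ∠DNC = 54.20° ✓; |NC| = 10.10 ✓; ∠NCA = 93.00° ✓; |CA| = 7.200 ✗.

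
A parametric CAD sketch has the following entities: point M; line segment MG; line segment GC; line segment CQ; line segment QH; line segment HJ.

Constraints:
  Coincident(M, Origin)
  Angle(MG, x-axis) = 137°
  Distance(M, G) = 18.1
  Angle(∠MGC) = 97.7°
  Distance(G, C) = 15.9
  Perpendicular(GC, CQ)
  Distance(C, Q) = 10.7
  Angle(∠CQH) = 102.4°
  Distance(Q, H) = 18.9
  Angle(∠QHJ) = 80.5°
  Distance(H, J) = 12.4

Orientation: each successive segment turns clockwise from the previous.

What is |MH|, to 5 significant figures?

3.1811

GC is perpendicular to CQ, so CQ runs at -35.300°; with |CQ| = 10.7, Q = (4.6831, 19.138). ∠CQH = 102.4° gives QH at -112.90° from the x-axis; with |QH| = 18.9, H = (-2.6713, 1.7273). Then |MH| = |H − M| = 3.1811.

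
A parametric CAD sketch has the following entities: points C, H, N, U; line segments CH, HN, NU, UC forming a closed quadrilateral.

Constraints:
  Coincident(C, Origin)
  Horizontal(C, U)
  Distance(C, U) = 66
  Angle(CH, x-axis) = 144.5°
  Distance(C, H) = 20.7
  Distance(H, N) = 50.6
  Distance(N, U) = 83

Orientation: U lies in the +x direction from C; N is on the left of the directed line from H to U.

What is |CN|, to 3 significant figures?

57.5

C is at the origin; CU is horizontal with |CU| = 66.0 and U in +x, so U = (66.0, 0). CH runs at 144.5° with |CH| = 20.7, so H = (-16.9, 12.0). N is determined by |HN| = 50.6 and |NU| = 83.0 together: it lies at the intersection of circle(H, 50.6) and circle(U, 83.0). With |HU| = 83.7, the foot of the radical line on HU is 16.0 from H and the perpendicular offset is √(50.6² − 16.0²) = 48.0. Taking the left-of-HU solution: N = (5.88, 57.2).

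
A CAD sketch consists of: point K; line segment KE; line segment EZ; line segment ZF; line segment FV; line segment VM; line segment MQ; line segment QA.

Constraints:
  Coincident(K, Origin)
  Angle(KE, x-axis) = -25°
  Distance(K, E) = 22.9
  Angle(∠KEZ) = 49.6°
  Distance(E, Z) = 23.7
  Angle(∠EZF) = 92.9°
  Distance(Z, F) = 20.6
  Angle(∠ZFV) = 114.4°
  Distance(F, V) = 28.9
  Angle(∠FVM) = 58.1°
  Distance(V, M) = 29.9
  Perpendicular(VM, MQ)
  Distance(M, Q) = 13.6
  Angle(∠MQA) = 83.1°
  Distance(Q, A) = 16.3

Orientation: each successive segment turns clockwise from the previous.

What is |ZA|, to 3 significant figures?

24.2

VM ⟂ MQ, so MQ runs at -160°; with |MQ| = 13.6, Q = (4.97, -11.3). ∠MQA = 83.1° gives QA at 103° from the x-axis; with |QA| = 16.3, A = (1.28, 4.60). Then |ZA| = |A − Z| = 24.2.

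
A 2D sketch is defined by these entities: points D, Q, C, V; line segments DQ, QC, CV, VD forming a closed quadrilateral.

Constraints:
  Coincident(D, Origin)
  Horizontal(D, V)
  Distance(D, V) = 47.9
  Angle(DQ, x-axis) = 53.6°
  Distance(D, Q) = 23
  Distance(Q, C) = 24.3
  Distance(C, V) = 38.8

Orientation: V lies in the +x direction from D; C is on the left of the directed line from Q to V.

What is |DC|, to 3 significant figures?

47.1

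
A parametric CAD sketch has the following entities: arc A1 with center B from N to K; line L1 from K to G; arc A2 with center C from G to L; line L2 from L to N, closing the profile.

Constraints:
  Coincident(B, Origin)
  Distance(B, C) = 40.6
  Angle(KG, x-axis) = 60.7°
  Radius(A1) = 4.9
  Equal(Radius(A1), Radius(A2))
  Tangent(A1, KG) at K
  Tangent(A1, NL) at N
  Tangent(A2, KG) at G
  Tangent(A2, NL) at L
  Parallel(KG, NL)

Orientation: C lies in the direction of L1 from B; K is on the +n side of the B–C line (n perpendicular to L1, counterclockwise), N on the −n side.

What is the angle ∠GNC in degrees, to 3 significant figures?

6.69°

The slot axis is L1's direction at 60.7°, so u = (cos 60.7°, sin 60.7°) = (0.489, 0.872) and n = (−sin 60.7°, cos 60.7°) = (-0.872, 0.489). B is at the origin and C lies 40.6 along u from B, so C = 40.6·u = (19.9, 35.4). Tangency of A1 to both parallel lines with radius 4.9 puts K and N at B ± 4.9·n: K = (-4.27, 2.40), N = (4.27, -2.40). Equal radii place G and L the same way about C: G = C + 4.9·n = (15.6, 37.8), L = C − 4.9·n = (24.1, 33.0). Then cos ∠GNC = NG·NC / (|NG||NC|), giving 6.69°.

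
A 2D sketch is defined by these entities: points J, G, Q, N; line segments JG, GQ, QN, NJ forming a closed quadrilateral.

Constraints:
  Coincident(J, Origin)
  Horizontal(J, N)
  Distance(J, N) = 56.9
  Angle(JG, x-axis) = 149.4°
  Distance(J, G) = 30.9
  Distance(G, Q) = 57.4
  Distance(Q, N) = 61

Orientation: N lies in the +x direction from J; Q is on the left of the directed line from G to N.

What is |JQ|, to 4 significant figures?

52.87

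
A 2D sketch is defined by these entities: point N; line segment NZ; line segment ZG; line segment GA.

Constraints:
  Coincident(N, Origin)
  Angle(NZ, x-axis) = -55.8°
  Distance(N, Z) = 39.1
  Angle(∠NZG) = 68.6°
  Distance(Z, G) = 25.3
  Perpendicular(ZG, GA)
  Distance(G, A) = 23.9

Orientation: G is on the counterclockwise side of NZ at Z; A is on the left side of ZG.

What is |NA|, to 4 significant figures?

16.68

N is at the origin; NZ runs at -55.8° with length 39.1, so Z = 39.1·(cos -55.8°, sin -55.8°) = (21.98, -32.34). ∠NZG = 68.6°, so ZG runs at -55.8° + (180° − 68.6°) = 55.60° from the x-axis; with |ZG| = 25.3, G = Z + 25.3·(cos 55.60°, sin 55.60°) = (36.27, -11.46). ZG is perpendicular to GA; with |GA| = 23.9 on the left of ZG, A = G + 23.9·(-0.8251, 0.5650) = (16.55, 2.039). Then |NA| = |A − N| = 16.68.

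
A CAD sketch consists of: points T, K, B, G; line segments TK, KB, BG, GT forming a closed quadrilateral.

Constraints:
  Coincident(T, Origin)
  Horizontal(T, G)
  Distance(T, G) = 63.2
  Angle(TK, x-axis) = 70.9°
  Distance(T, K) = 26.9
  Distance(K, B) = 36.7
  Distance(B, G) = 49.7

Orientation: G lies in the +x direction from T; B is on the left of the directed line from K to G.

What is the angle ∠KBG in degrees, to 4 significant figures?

86.67°

Checks: |KB| = 36.70 ✓; |BG| = 49.70 ✓.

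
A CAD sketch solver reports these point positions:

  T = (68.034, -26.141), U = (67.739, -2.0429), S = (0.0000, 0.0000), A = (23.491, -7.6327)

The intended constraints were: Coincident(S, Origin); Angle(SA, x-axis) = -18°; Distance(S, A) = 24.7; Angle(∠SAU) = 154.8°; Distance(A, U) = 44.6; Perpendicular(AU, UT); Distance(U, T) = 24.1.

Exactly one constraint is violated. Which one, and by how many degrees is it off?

Perpendicular(AU, UT) — off by 6.50°.

S = (0.00, 0.00) ✓; SA at -18.00° ✓; |SA| = 24.70 ✓; ∠SAU = 154.8° ✓; |AU| = 44.60 ✓; ∠(AU, UT) = 96.50° ✗; |UT| = 24.10 ✓.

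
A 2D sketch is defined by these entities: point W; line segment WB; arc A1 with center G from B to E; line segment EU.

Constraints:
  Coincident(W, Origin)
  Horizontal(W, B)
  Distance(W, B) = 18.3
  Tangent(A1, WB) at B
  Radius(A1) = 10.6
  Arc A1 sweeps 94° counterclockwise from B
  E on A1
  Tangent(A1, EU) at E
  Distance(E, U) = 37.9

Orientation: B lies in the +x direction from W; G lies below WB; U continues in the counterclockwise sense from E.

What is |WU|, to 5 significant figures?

50.229

W is at the origin; WB is horizontal with |WB| = 18.3 and B on the +x side, so B = (18.300, 0.0000). Since A1 is tangent to WB there, GB ⟂ WB, so G = B + (0, -10.6) = (18.300, -10.600). On A1, B sits at bearing 90° from G; a 94° counterclockwise sweep puts E at bearing 184°, so E = G + 10.6·(cos 184°, sin 184°) = (7.7258, -11.339). A1 meets EU tangentially, so GE is at right angles to EU, so EU runs along (−sin 184°, cos 184°); with |EU| = 37.9, U = (10.370, -49.147). Then |WU| = |U − W| = 50.229.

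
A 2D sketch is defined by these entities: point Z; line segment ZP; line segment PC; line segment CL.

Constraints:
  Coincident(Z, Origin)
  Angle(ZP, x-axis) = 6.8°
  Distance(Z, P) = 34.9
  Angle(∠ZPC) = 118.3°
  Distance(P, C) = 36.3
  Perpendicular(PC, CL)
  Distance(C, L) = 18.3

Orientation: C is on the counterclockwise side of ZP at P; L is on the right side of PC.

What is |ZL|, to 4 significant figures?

72.09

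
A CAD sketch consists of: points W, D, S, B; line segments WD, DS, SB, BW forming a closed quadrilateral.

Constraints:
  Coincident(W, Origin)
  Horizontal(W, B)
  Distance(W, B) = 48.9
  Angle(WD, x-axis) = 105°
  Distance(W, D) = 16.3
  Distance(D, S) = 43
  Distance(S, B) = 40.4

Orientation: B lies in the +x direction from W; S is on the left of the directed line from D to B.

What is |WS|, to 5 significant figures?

49.746

Checks: |DS| = 43.00 ✓; |SB| = 40.40 ✓.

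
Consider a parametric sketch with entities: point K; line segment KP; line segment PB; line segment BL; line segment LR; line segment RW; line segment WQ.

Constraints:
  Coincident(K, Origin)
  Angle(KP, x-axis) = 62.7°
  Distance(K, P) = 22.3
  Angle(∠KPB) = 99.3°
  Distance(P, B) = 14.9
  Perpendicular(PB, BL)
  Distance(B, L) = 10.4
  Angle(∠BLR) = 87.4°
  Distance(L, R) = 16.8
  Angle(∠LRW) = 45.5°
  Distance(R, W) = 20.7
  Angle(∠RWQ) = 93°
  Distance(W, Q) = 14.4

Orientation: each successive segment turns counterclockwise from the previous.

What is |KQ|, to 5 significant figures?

31.804

K is at the origin; KP runs at 62.7° with length 22.3, so P = (10.228, 19.816). ∠KPB = 99.3° gives PB at 143.40° from the x-axis; with |PB| = 14.9, B = (-1.7341, 28.700). PB is perpendicular to BL, so BL runs at -126.60°; with |BL| = 10.4, L = (-7.9348, 20.351). ∠BLR = 87.4° gives LR at -34.000° from the x-axis; with |LR| = 16.8, R = (5.9930, 10.956). ∠LRW = 45.5° gives RW at 100.50° from the x-axis; with |RW| = 20.7, W = (2.2207, 31.310). ∠RWQ = 93.0° gives WQ at -172.50° from the x-axis; with |WQ| = 14.4, Q = (-12.056, 29.430). Then |KQ| = |Q − K| = 31.804.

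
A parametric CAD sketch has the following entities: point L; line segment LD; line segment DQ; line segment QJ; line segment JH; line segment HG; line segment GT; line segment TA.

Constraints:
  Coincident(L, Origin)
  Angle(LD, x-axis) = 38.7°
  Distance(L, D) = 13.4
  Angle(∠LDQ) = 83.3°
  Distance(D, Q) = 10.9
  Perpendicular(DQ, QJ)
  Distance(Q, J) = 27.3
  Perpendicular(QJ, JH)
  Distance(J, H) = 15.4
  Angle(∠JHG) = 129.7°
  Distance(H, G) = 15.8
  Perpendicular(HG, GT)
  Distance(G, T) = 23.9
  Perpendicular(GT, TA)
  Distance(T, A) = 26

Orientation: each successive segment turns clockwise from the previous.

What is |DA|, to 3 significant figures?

28.5

HG ⟂ GT, so GT runs at -18.3°; with |GT| = 23.9, T = (12.6, 5.22). The perpendicularity gives TA at right angles to GT, so TA runs at -108°; with |TA| = 26.0, A = (4.41, -19.5). Then |DA| = |A − D| = 28.5.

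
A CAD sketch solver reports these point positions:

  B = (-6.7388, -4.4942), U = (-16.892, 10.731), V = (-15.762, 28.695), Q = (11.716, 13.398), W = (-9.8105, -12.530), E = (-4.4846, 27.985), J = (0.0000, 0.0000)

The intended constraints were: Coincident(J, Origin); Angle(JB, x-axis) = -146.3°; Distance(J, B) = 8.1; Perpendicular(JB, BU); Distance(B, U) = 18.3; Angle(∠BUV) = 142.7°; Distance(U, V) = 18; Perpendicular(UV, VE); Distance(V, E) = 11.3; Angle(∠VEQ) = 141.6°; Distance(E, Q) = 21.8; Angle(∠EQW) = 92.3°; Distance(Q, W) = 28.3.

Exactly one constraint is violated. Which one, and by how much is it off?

Distance(Q, W) = 28.3 — off by 5.40.

J = (0.00, 0.00) ✓; JB at -146.3° ✓; |JB| = 8.100 ✓; ∠(JB, BU) = 90.00° ✓; |BU| = 18.30 ✓; ∠BUV = 142.7° ✓; |UV| = 18.00 ✓; ∠(UV, VE) = 90.00° ✓; |VE| = 11.30 ✓; ∠VEQ = 141.6° ✓; |EQ| = 21.80 ✓; ∠EQW = 92.30° ✓; |QW| = 33.70 ✗.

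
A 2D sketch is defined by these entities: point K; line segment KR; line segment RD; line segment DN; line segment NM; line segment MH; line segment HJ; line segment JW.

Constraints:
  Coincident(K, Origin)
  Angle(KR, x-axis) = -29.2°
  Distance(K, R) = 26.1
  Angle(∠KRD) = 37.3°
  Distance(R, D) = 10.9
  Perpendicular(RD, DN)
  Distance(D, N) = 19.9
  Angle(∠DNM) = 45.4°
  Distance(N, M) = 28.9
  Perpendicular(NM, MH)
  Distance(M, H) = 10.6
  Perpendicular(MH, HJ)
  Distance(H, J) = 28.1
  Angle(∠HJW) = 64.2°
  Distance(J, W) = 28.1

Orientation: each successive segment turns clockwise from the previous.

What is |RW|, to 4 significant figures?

22.93

MH is perpendicular to HJ, so HJ runs at 143.5°; with |HJ| = 28.1, J = (3.526, -3.564). ∠HJW = 64.2° gives JW at 27.70° from the x-axis; with |JW| = 28.1, W = (28.41, 9.498). Then |RW| = |W − R| = 22.93.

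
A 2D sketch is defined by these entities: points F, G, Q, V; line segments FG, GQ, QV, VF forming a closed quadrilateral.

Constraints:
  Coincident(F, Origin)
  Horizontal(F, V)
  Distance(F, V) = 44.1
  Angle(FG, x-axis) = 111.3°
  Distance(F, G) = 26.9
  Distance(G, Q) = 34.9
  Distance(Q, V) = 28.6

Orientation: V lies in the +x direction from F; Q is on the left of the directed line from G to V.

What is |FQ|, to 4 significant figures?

32.72

Checks: |GQ| = 34.90 ✓; |QV| = 28.60 ✓.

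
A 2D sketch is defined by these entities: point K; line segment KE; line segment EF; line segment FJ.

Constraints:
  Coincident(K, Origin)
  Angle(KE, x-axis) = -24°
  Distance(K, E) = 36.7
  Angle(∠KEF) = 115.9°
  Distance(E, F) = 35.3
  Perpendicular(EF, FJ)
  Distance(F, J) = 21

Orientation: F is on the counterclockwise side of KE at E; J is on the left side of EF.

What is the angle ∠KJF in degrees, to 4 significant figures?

103.2°

K is at the origin; KE runs at -24.0° with length 36.7, so E = 36.7·(cos -24.0°, sin -24.0°) = (33.53, -14.93). ∠KEF = 115.9°, so EF runs at -24.0° + (180° − 115.9°) = 40.10° from the x-axis; with |EF| = 35.3, F = E + 35.3·(cos 40.10°, sin 40.10°) = (60.53, 7.810). The perpendicularity gives FJ at right angles to EF; with |FJ| = 21.0 on the left of EF, J = F + 21.0·(-0.6441, 0.7649) = (47.00, 23.87). Then cos ∠KJF = JK·JF / (|JK||JF|), giving 103.2°.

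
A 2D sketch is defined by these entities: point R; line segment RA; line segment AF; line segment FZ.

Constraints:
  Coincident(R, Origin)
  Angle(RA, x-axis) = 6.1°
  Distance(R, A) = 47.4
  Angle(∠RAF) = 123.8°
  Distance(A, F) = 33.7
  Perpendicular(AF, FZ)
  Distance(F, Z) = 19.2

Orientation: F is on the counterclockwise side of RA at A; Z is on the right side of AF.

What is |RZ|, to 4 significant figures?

83.91

∠RAF = 123.8°, so AF runs at 6.1° + (180° − 123.8°) = 62.30° from the x-axis; with |AF| = 33.7, F = A + 33.7·(cos 62.30°, sin 62.30°) = (62.80, 34.87). AF is perpendicular to FZ; with |FZ| = 19.2 on the right of AF, Z = F + 19.2·(0.8854, -0.4648) = (79.80, 25.95). Then |RZ| = |Z − R| = 83.91.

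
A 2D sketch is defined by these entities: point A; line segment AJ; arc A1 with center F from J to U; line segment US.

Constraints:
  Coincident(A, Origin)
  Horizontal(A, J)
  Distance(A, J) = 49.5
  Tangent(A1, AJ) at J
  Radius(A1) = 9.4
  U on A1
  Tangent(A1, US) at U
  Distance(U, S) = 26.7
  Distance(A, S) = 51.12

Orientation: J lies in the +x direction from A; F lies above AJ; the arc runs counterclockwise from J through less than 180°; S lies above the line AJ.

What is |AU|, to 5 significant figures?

58.402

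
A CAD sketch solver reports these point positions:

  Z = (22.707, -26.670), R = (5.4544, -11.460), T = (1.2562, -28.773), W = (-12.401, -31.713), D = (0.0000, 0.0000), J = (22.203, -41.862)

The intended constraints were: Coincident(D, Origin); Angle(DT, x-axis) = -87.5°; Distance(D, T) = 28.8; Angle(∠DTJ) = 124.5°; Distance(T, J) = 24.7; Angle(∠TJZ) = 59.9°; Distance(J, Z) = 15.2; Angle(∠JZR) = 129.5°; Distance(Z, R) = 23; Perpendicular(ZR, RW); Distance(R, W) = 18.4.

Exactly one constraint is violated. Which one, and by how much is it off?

Distance(R, W) = 18.4 — off by 8.60.

D = (0.00, 0.00) ✓; DT at -87.50° ✓; |DT| = 28.80 ✓; ∠DTJ = 124.5° ✓; |TJ| = 24.70 ✓; ∠TJZ = 59.90° ✓; |JZ| = 15.20 ✓; ∠JZR = 129.5° ✓; |ZR| = 23.00 ✓; ∠(ZR, RW) = 90.00° ✓; |RW| = 27.00 ✗.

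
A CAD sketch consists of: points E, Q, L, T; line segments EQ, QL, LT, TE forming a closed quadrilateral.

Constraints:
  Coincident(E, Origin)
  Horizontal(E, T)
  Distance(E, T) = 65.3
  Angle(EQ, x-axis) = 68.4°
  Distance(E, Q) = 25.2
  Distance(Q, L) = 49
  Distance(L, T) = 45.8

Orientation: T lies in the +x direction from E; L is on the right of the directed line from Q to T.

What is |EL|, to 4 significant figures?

34.25

E is at the origin; ET is horizontal with |ET| = 65.3 and T in +x, so T = (65.3, 0). EQ runs at 68.4° with |EQ| = 25.2, so Q = (9.277, 23.43). L is determined by |QL| = 49.0 and |LT| = 45.8 together: it lies at the intersection of circle(Q, 49.0) and circle(T, 45.8). With |QT| = 60.73, the foot of the radical line on QT is 32.86 from Q and the perpendicular offset is √(49.0² − 32.86²) = 36.35. Taking the right-of-QT solution: L = (25.57, -22.78).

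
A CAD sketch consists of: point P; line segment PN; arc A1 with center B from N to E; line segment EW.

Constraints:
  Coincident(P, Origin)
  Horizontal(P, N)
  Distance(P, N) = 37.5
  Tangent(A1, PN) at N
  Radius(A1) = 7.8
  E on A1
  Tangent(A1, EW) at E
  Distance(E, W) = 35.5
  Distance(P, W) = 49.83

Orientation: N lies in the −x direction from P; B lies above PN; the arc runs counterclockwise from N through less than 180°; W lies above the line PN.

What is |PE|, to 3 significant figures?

30.6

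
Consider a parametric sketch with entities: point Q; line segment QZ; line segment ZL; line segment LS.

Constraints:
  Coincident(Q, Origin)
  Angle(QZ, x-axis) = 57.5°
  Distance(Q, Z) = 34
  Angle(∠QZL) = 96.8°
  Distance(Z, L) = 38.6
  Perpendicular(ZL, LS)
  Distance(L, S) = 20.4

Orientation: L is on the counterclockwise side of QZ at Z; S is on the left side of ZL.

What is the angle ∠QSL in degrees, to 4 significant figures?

107.4°

Q is at the origin; QZ runs at 57.5° with length 34.0, so Z = 34.0·(cos 57.5°, sin 57.5°) = (18.27, 28.68). ∠QZL = 96.8°, so ZL runs at 57.5° + (180° − 96.8°) = 140.7° from the x-axis; with |ZL| = 38.6, L = Z + 38.6·(cos 140.7°, sin 140.7°) = (-11.60, 53.12). The perpendicularity gives LS at right angles to ZL; with |LS| = 20.4 on the left of ZL, S = L + 20.4·(-0.6334, -0.7738) = (-24.52, 37.34). Then cos ∠QSL = SQ·SL / (|SQ||SL|), giving 107.4°.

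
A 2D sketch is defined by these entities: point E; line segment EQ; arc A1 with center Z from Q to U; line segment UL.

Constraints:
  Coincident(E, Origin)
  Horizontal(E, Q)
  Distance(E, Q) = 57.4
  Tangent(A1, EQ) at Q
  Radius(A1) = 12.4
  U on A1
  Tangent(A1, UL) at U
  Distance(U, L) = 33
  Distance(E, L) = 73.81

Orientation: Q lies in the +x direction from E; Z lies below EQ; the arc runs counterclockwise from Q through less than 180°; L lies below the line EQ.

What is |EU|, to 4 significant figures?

48.53

Checks: |ZU| = 12.40 ✓; ∠(ZU, UL) = 90.00° ✓; |UL| = 33.00 ✓; |EL| = 73.81 ✓.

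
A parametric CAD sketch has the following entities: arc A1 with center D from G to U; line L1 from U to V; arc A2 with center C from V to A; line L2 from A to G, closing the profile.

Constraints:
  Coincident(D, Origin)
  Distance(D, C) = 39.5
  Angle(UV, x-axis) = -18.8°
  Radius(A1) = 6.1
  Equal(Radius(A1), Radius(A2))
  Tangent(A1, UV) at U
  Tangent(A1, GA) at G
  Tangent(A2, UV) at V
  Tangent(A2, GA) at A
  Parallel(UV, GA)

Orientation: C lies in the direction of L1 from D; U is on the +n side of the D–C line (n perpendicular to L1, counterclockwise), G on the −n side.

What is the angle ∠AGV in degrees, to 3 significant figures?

17.2°

The slot axis is L1's direction at -18.8°, so u = (cos -18.8°, sin -18.8°) = (0.947, -0.322) and n = (−sin -18.8°, cos -18.8°) = (0.322, 0.947). D is at the origin and C lies 39.5 along u from D, so C = 39.5·u = (37.4, -12.7). Tangency of A1 to both parallel lines with radius 6.1 puts U and G at D ± 6.1·n: U = (1.97, 5.77), G = (-1.97, -5.77). Equal radii place V and A the same way about C: V = C + 6.1·n = (39.4, -6.95), A = C − 6.1·n = (35.4, -18.5). Then cos ∠AGV = GA·GV / (|GA||GV|), giving 17.2°.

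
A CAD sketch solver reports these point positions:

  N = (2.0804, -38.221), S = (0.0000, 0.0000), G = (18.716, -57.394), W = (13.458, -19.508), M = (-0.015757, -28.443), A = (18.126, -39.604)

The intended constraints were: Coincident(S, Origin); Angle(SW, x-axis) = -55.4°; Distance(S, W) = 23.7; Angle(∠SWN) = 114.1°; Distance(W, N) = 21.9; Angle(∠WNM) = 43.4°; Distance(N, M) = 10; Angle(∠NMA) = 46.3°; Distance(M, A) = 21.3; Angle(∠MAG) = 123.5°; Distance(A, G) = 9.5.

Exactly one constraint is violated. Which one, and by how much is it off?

Distance(A, G) = 9.5 — off by 8.30.

S = (0.00, 0.00) ✓; SW at -55.40° ✓; |SW| = 23.70 ✓; ∠SWN = 114.1° ✓; |WN| = 21.90 ✓; ∠WNM = 43.40° ✓; |NM| = 10.00 ✓; ∠NMA = 46.30° ✓; |MA| = 21.30 ✓; ∠MAG = 123.5° ✓; |AG| = 17.80 ✗.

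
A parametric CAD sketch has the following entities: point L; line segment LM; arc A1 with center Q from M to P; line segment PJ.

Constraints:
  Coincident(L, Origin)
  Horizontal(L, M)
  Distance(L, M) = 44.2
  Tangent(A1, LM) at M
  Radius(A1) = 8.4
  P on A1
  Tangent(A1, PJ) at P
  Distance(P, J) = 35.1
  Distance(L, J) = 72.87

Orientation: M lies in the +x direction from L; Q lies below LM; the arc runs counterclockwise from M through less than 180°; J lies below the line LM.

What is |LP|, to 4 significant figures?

40.25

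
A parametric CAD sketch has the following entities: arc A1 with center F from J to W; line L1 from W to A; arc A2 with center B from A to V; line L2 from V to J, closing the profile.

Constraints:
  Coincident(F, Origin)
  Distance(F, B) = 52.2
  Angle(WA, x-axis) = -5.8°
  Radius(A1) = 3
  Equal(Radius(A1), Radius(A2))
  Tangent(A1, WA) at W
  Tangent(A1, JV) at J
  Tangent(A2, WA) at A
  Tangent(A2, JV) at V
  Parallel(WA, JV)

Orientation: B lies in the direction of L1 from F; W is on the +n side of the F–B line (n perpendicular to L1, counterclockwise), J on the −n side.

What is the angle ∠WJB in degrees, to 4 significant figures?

86.71°

F is at the origin and B lies 52.2 along u from F, so B = 52.2·u = (51.93, -5.275). Tangency of A1 to both parallel lines with radius 3.0 puts W and J at F ± 3.0·n: W = (0.3032, 2.985), J = (-0.3032, -2.985). Then cos ∠WJB = JW·JB / (|JW||JB|), giving 86.71°.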